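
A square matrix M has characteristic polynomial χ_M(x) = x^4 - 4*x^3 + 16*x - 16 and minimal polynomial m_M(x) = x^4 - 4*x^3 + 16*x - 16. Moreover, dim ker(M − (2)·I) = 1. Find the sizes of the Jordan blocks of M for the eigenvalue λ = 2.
Block sizes for λ = 2: [3]

Step 1 — from the characteristic polynomial, algebraic multiplicity of λ = 2 is 3. From dim ker(M − (2)·I) = 1, there are exactly 1 Jordan blocks for λ = 2.
Step 2 — from the minimal polynomial, the factor (x − 2)^3 tells us the largest block for λ = 2 has size 3.
Step 3 — with total size 3, 1 blocks, and largest block 3, the block sizes (in nonincreasing order) are [3].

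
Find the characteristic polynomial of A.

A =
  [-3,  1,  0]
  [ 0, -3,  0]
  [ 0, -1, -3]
x^3 + 9*x^2 + 27*x + 27

Expanding det(x·I − A) (e.g. by cofactor expansion or by noting that A is similar to its Jordan form J, which has the same characteristic polynomial as A) gives
  χ_A(x) = x^3 + 9*x^2 + 27*x + 27
which factors as (x + 3)^3. The eigenvalues (with algebraic multiplicities) are λ = -3 with multiplicity 3.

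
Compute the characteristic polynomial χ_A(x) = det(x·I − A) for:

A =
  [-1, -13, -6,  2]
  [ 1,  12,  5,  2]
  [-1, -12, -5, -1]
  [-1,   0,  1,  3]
x^4 - 9*x^3 + 21*x^2 - 19*x + 6

Expanding det(x·I − A) (e.g. by cofactor expansion or by noting that A is similar to its Jordan form J, which has the same characteristic polynomial as A) gives
  χ_A(x) = x^4 - 9*x^3 + 21*x^2 - 19*x + 6
which factors as (x - 6)*(x - 1)^3. The eigenvalues (with algebraic multiplicities) are λ = 1 with multiplicity 3, λ = 6 with multiplicity 1.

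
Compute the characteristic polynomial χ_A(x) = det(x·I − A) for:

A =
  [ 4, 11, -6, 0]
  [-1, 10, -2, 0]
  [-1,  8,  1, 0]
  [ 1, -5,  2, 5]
x^4 - 20*x^3 + 150*x^2 - 500*x + 625

Expanding det(x·I − A) (e.g. by cofactor expansion or by noting that A is similar to its Jordan form J, which has the same characteristic polynomial as A) gives
  χ_A(x) = x^4 - 20*x^3 + 150*x^2 - 500*x + 625
which factors as (x - 5)^4. The eigenvalues (with algebraic multiplicities) are λ = 5 with multiplicity 4.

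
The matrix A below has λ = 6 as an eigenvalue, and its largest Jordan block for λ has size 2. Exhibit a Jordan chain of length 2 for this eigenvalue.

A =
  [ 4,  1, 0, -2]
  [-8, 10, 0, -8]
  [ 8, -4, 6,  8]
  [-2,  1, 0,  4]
A Jordan chain for λ = 6 of length 2:
v_1 = (-2, -8, 8, -2)ᵀ
v_2 = (1, 0, 0, 0)ᵀ

Let N = A − (6)·I. We want v_2 with N^2 v_2 = 0 but N^1 v_2 ≠ 0; then v_{j-1} := N · v_j for j = 2, …, 2.

Pick v_2 = (1, 0, 0, 0)ᵀ.
Then v_1 = N · v_2 = (-2, -8, 8, -2)ᵀ.

Sanity check: (A − (6)·I) v_1 = (0, 0, 0, 0)ᵀ = 0. ✓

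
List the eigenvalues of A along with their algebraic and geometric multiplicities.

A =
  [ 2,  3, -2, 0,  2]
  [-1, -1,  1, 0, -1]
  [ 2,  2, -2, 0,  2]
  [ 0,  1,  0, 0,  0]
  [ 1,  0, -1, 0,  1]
λ = 0: alg = 5, geom = 3

Step 1 — factor the characteristic polynomial to read off the algebraic multiplicities:
  χ_A(x) = x^5

Step 2 — compute geometric multiplicities via the rank-nullity identity g(λ) = n − rank(A − λI):
  rank(A − (0)·I) = 2, so dim ker(A − (0)·I) = n − 2 = 3

Summary:
  λ = 0: algebraic multiplicity = 5, geometric multiplicity = 3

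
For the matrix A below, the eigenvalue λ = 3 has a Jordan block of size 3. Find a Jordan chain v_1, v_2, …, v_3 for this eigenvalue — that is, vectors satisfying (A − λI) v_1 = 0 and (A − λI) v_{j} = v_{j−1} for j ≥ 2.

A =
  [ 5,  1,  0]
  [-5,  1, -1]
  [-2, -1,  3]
A Jordan chain for λ = 3 of length 3:
v_1 = (-1, 2, 1)ᵀ
v_2 = (2, -5, -2)ᵀ
v_3 = (1, 0, 0)ᵀ

Let N = A − (3)·I. We want v_3 with N^3 v_3 = 0 but N^2 v_3 ≠ 0; then v_{j-1} := N · v_j for j = 3, …, 2.

Pick v_3 = (1, 0, 0)ᵀ.
Then v_2 = N · v_3 = (2, -5, -2)ᵀ.
Then v_1 = N · v_2 = (-1, 2, 1)ᵀ.

Sanity check: (A − (3)·I) v_1 = (0, 0, 0)ᵀ = 0. ✓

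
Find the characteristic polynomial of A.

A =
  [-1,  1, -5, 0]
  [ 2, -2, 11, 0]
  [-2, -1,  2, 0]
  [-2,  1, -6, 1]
x^4 - 6*x^2 + 8*x - 3

Expanding det(x·I − A) (e.g. by cofactor expansion or by noting that A is similar to its Jordan form J, which has the same characteristic polynomial as A) gives
  χ_A(x) = x^4 - 6*x^2 + 8*x - 3
which factors as (x - 1)^3*(x + 3). The eigenvalues (with algebraic multiplicities) are λ = -3 with multiplicity 1, λ = 1 with multiplicity 3.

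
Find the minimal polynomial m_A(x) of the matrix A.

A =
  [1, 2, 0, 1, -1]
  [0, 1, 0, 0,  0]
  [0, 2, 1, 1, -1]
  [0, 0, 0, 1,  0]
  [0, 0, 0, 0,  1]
x^2 - 2*x + 1

The characteristic polynomial is χ_A(x) = (x - 1)^5, so the eigenvalues are known. The minimal polynomial is
  m_A(x) = Π_λ (x − λ)^{k_λ}
where k_λ is the size of the *largest* Jordan block for λ (equivalently, the smallest k with (A − λI)^k v = 0 for every generalised eigenvector v of λ).

  λ = 1: largest Jordan block has size 2, contributing (x − 1)^2

So m_A(x) = (x - 1)^2 = x^2 - 2*x + 1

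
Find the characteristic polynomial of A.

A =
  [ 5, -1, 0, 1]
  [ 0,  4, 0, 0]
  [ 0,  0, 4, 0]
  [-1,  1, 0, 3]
x^4 - 16*x^3 + 96*x^2 - 256*x + 256

Expanding det(x·I − A) (e.g. by cofactor expansion or by noting that A is similar to its Jordan form J, which has the same characteristic polynomial as A) gives
  χ_A(x) = x^4 - 16*x^3 + 96*x^2 - 256*x + 256
which factors as (x - 4)^4. The eigenvalues (with algebraic multiplicities) are λ = 4 with multiplicity 4.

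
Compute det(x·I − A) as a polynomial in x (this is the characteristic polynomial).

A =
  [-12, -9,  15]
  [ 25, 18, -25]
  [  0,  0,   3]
x^3 - 9*x^2 + 27*x - 27

Expanding det(x·I − A) (e.g. by cofactor expansion or by noting that A is similar to its Jordan form J, which has the same characteristic polynomial as A) gives
  χ_A(x) = x^3 - 9*x^2 + 27*x - 27
which factors as (x - 3)^3. The eigenvalues (with algebraic multiplicities) are λ = 3 with multiplicity 3.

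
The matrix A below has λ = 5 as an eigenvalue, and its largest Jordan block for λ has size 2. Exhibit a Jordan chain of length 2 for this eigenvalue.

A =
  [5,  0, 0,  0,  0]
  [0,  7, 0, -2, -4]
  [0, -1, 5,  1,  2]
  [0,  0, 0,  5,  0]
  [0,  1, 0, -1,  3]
A Jordan chain for λ = 5 of length 2:
v_1 = (0, 2, -1, 0, 1)ᵀ
v_2 = (0, 1, 0, 0, 0)ᵀ

Let N = A − (5)·I. We want v_2 with N^2 v_2 = 0 but N^1 v_2 ≠ 0; then v_{j-1} := N · v_j for j = 2, …, 2.

Pick v_2 = (0, 1, 0, 0, 0)ᵀ.
Then v_1 = N · v_2 = (0, 2, -1, 0, 1)ᵀ.

Sanity check: (A − (5)·I) v_1 = (0, 0, 0, 0, 0)ᵀ = 0. ✓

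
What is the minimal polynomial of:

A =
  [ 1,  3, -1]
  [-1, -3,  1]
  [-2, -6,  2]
x^2

The characteristic polynomial is χ_A(x) = x^3, so the eigenvalues are known. The minimal polynomial is
  m_A(x) = Π_λ (x − λ)^{k_λ}
where k_λ is the size of the *largest* Jordan block for λ (equivalently, the smallest k with (A − λI)^k v = 0 for every generalised eigenvector v of λ).

  λ = 0: largest Jordan block has size 2, contributing (x − 0)^2

So m_A(x) = x^2 = x^2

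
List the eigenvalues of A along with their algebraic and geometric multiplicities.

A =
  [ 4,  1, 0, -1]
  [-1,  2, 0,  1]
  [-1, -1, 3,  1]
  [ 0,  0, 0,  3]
λ = 3: alg = 4, geom = 3

Step 1 — factor the characteristic polynomial to read off the algebraic multiplicities:
  χ_A(x) = (x - 3)^4

Step 2 — compute geometric multiplicities via the rank-nullity identity g(λ) = n − rank(A − λI):
  rank(A − (3)·I) = 1, so dim ker(A − (3)·I) = n − 1 = 3

Summary:
  λ = 3: algebraic multiplicity = 4, geometric multiplicity = 3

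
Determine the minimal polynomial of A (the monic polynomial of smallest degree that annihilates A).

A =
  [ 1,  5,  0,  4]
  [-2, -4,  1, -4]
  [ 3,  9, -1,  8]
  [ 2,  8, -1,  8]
x^4 - 4*x^3

The characteristic polynomial is χ_A(x) = x^3*(x - 4), so the eigenvalues are known. The minimal polynomial is
  m_A(x) = Π_λ (x − λ)^{k_λ}
where k_λ is the size of the *largest* Jordan block for λ (equivalently, the smallest k with (A − λI)^k v = 0 for every generalised eigenvector v of λ).

  λ = 0: largest Jordan block has size 3, contributing (x − 0)^3
  λ = 4: largest Jordan block has size 1, contributing (x − 4)

So m_A(x) = x^3*(x - 4) = x^4 - 4*x^3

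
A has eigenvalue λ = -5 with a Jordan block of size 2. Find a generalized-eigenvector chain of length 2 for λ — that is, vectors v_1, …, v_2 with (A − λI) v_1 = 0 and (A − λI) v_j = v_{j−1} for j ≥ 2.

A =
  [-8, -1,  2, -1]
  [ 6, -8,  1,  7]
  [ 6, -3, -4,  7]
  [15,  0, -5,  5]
A Jordan chain for λ = -5 of length 2:
v_1 = (-1, -3, -3, 0)ᵀ
v_2 = (0, 1, 0, 0)ᵀ

Let N = A − (-5)·I. We want v_2 with N^2 v_2 = 0 but N^1 v_2 ≠ 0; then v_{j-1} := N · v_j for j = 2, …, 2.

Pick v_2 = (0, 1, 0, 0)ᵀ.
Then v_1 = N · v_2 = (-1, -3, -3, 0)ᵀ.

Sanity check: (A − (-5)·I) v_1 = (0, 0, 0, 0)ᵀ = 0. ✓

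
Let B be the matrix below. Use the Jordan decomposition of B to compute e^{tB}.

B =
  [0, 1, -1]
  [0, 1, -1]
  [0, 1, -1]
e^{tB} =
  [1, t, -t]
  [0, t + 1, -t]
  [0, t, 1 - t]

Strategy: write B = P · J · P⁻¹ where J is a Jordan canonical form, so e^{tB} = P · e^{tJ} · P⁻¹, and e^{tJ} can be computed block-by-block.

B has Jordan form
J =
  [0, 1, 0]
  [0, 0, 0]
  [0, 0, 0]
(up to reordering of blocks).

Per-block formulas:
  For a 2×2 Jordan block J_2(0): exp(t · J_2(0)) = e^(0t)·(I + t·N), where N is the 2×2 nilpotent shift.
  For a 1×1 block at λ = 0: exp(t · [0]) = [e^(0t)].

After assembling e^{tJ} and conjugating by P, we get:

e^{tB} =
  [1, t, -t]
  [0, t + 1, -t]
  [0, t, 1 - t]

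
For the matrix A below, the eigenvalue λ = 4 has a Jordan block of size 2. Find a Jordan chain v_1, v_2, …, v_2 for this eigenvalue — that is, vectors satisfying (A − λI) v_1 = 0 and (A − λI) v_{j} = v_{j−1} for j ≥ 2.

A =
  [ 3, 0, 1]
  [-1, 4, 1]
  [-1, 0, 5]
A Jordan chain for λ = 4 of length 2:
v_1 = (-1, -1, -1)ᵀ
v_2 = (1, 0, 0)ᵀ

Let N = A − (4)·I. We want v_2 with N^2 v_2 = 0 but N^1 v_2 ≠ 0; then v_{j-1} := N · v_j for j = 2, …, 2.

Pick v_2 = (1, 0, 0)ᵀ.
Then v_1 = N · v_2 = (-1, -1, -1)ᵀ.

Sanity check: (A − (4)·I) v_1 = (0, 0, 0)ᵀ = 0. ✓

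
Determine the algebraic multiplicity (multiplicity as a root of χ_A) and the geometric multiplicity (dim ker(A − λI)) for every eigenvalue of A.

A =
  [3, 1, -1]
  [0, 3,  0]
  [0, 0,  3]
λ = 3: alg = 3, geom = 2

Step 1 — factor the characteristic polynomial to read off the algebraic multiplicities:
  χ_A(x) = (x - 3)^3

Step 2 — compute geometric multiplicities via the rank-nullity identity g(λ) = n − rank(A − λI):
  rank(A − (3)·I) = 1, so dim ker(A − (3)·I) = n − 1 = 2

Summary:
  λ = 3: algebraic multiplicity = 3, geometric multiplicity = 2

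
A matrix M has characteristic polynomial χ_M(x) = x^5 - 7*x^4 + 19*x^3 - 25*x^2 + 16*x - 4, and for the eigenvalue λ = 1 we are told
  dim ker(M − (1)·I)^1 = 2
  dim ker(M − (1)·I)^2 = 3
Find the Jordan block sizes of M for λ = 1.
Block sizes for λ = 1: [2, 1]

From the dimensions of kernels of powers, the number of Jordan blocks of size at least j is d_j − d_{j−1} where d_j = dim ker(N^j) (with d_0 = 0). Computing the differences gives [2, 1].
The number of blocks of size exactly k is (#blocks of size ≥ k) − (#blocks of size ≥ k + 1), so the partition is: 1 block(s) of size 1, 1 block(s) of size 2.
In nonincreasing order the block sizes are [2, 1].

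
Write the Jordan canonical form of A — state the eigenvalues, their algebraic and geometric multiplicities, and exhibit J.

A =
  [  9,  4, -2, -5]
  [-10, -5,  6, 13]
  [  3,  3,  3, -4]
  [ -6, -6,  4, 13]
J_2(5) ⊕ J_2(5)

The characteristic polynomial is
  det(x·I − A) = x^4 - 20*x^3 + 150*x^2 - 500*x + 625 = (x - 5)^4

Eigenvalues and multiplicities (the geometric multiplicity of λ is n − rank(A − λI), which equals the number of Jordan blocks for λ):
  λ = 5: algebraic multiplicity = 4, geometric multiplicity = 2

Determining the block sizes for each eigenvalue:
  λ = 5: with am = 4 and gm = 2, the partition is not yet determined (e.g. several partitions of 4 into 2 parts exist). Let N = A − (5)·I. Computing rank(N^1) = 2, rank(N^2) = 0; the number of blocks of size ≥ j is rank(N^{j−1}) − rank(N^j), giving [2, 2]. So we have 2 block(s) of size 2 → block sizes [2, 2]

Assembling the blocks gives a Jordan form
J =
  [5, 1, 0, 0]
  [0, 5, 0, 0]
  [0, 0, 5, 1]
  [0, 0, 0, 5]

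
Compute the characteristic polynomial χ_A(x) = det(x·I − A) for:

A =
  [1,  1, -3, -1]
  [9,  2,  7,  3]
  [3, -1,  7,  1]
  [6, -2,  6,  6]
x^4 - 16*x^3 + 96*x^2 - 256*x + 256

Expanding det(x·I − A) (e.g. by cofactor expansion or by noting that A is similar to its Jordan form J, which has the same characteristic polynomial as A) gives
  χ_A(x) = x^4 - 16*x^3 + 96*x^2 - 256*x + 256
which factors as (x - 4)^4. The eigenvalues (with algebraic multiplicities) are λ = 4 with multiplicity 4.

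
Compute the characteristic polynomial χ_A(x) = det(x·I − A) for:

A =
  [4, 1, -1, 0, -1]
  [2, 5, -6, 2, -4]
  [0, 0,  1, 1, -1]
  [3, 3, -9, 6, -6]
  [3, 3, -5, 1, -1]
x^5 - 15*x^4 + 90*x^3 - 270*x^2 + 405*x - 243

Expanding det(x·I − A) (e.g. by cofactor expansion or by noting that A is similar to its Jordan form J, which has the same characteristic polynomial as A) gives
  χ_A(x) = x^5 - 15*x^4 + 90*x^3 - 270*x^2 + 405*x - 243
which factors as (x - 3)^5. The eigenvalues (with algebraic multiplicities) are λ = 3 with multiplicity 5.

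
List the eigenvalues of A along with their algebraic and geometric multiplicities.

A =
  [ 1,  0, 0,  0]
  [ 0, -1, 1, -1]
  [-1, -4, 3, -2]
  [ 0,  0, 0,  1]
λ = 1: alg = 4, geom = 2

Step 1 — factor the characteristic polynomial to read off the algebraic multiplicities:
  χ_A(x) = (x - 1)^4

Step 2 — compute geometric multiplicities via the rank-nullity identity g(λ) = n − rank(A − λI):
  rank(A − (1)·I) = 2, so dim ker(A − (1)·I) = n − 2 = 2

Summary:
  λ = 1: algebraic multiplicity = 4, geometric multiplicity = 2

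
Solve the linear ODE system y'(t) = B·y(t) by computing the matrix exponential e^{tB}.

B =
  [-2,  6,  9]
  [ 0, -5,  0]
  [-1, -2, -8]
e^{tB} =
  [3*t*exp(-5*t) + exp(-5*t), 6*t*exp(-5*t), 9*t*exp(-5*t)]
  [0, exp(-5*t), 0]
  [-t*exp(-5*t), -2*t*exp(-5*t), -3*t*exp(-5*t) + exp(-5*t)]

Strategy: write B = P · J · P⁻¹ where J is a Jordan canonical form, so e^{tB} = P · e^{tJ} · P⁻¹, and e^{tJ} can be computed block-by-block.

B has Jordan form
J =
  [-5,  1,  0]
  [ 0, -5,  0]
  [ 0,  0, -5]
(up to reordering of blocks).

Per-block formulas:
  For a 1×1 block at λ = -5: exp(t · [-5]) = [e^(-5t)].
  For a 2×2 Jordan block J_2(-5): exp(t · J_2(-5)) = e^(-5t)·(I + t·N), where N is the 2×2 nilpotent shift.

After assembling e^{tJ} and conjugating by P, we get:

e^{tB} =
  [3*t*exp(-5*t) + exp(-5*t), 6*t*exp(-5*t), 9*t*exp(-5*t)]
  [0, exp(-5*t), 0]
  [-t*exp(-5*t), -2*t*exp(-5*t), -3*t*exp(-5*t) + exp(-5*t)]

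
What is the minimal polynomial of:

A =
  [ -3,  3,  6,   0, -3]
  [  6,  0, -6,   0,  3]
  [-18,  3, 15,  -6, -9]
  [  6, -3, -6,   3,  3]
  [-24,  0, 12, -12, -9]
x^3 - 9*x

The characteristic polynomial is χ_A(x) = x*(x - 3)^3*(x + 3), so the eigenvalues are known. The minimal polynomial is
  m_A(x) = Π_λ (x − λ)^{k_λ}
where k_λ is the size of the *largest* Jordan block for λ (equivalently, the smallest k with (A − λI)^k v = 0 for every generalised eigenvector v of λ).

  λ = -3: largest Jordan block has size 1, contributing (x + 3)
  λ = 0: largest Jordan block has size 1, contributing (x − 0)
  λ = 3: largest Jordan block has size 1, contributing (x − 3)

So m_A(x) = x*(x - 3)*(x + 3) = x^3 - 9*x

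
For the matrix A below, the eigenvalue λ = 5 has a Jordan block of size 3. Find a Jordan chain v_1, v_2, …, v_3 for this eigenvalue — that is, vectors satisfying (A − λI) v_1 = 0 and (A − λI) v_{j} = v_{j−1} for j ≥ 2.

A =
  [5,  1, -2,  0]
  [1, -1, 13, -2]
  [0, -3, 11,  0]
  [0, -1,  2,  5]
A Jordan chain for λ = 5 of length 3:
v_1 = (1, -6, -3, -1)ᵀ
v_2 = (0, 1, 0, 0)ᵀ
v_3 = (1, 0, 0, 0)ᵀ

Let N = A − (5)·I. We want v_3 with N^3 v_3 = 0 but N^2 v_3 ≠ 0; then v_{j-1} := N · v_j for j = 3, …, 2.

Pick v_3 = (1, 0, 0, 0)ᵀ.
Then v_2 = N · v_3 = (0, 1, 0, 0)ᵀ.
Then v_1 = N · v_2 = (1, -6, -3, -1)ᵀ.

Sanity check: (A − (5)·I) v_1 = (0, 0, 0, 0)ᵀ = 0. ✓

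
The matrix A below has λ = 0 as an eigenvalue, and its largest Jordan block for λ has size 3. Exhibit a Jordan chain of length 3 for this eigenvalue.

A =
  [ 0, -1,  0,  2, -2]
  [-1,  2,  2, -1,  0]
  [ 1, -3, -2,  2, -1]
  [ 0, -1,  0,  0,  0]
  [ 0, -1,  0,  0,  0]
A Jordan chain for λ = 0 of length 3:
v_1 = (1, 0, 1, 1, 1)ᵀ
v_2 = (0, -1, 1, 0, 0)ᵀ
v_3 = (1, 0, 0, 0, 0)ᵀ

Let N = A − (0)·I. We want v_3 with N^3 v_3 = 0 but N^2 v_3 ≠ 0; then v_{j-1} := N · v_j for j = 3, …, 2.

Pick v_3 = (1, 0, 0, 0, 0)ᵀ.
Then v_2 = N · v_3 = (0, -1, 1, 0, 0)ᵀ.
Then v_1 = N · v_2 = (1, 0, 1, 1, 1)ᵀ.

Sanity check: (A − (0)·I) v_1 = (0, 0, 0, 0, 0)ᵀ = 0. ✓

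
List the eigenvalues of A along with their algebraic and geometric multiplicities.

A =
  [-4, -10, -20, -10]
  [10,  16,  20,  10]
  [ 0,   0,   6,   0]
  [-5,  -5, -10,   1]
λ = 1: alg = 1, geom = 1; λ = 6: alg = 3, geom = 3

Step 1 — factor the characteristic polynomial to read off the algebraic multiplicities:
  χ_A(x) = (x - 6)^3*(x - 1)

Step 2 — compute geometric multiplicities via the rank-nullity identity g(λ) = n − rank(A − λI):
  rank(A − (1)·I) = 3, so dim ker(A − (1)·I) = n − 3 = 1
  rank(A − (6)·I) = 1, so dim ker(A − (6)·I) = n − 1 = 3

Summary:
  λ = 1: algebraic multiplicity = 1, geometric multiplicity = 1
  λ = 6: algebraic multiplicity = 3, geometric multiplicity = 3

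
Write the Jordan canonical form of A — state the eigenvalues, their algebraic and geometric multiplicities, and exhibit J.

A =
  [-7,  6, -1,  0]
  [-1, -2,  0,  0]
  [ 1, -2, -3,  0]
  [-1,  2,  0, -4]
J_3(-4) ⊕ J_1(-4)

The characteristic polynomial is
  det(x·I − A) = x^4 + 16*x^3 + 96*x^2 + 256*x + 256 = (x + 4)^4

Eigenvalues and multiplicities (the geometric multiplicity of λ is n − rank(A − λI), which equals the number of Jordan blocks for λ):
  λ = -4: algebraic multiplicity = 4, geometric multiplicity = 2

Determining the block sizes for each eigenvalue:
  λ = -4: with am = 4 and gm = 2, the partition is not yet determined (e.g. several partitions of 4 into 2 parts exist). Let N = A − (-4)·I. Computing rank(N^1) = 2, rank(N^2) = 1, rank(N^3) = 0; the number of blocks of size ≥ j is rank(N^{j−1}) − rank(N^j), giving [2, 1, 1]. So we have 1 block(s) of size 3, 1 block(s) of size 1 → block sizes [3, 1]

Assembling the blocks gives a Jordan form
J =
  [-4,  1,  0,  0]
  [ 0, -4,  1,  0]
  [ 0,  0, -4,  0]
  [ 0,  0,  0, -4]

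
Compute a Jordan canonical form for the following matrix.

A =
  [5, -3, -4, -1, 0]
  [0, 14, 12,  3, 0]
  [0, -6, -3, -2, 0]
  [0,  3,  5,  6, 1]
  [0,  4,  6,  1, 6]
J_1(5) ⊕ J_1(5) ⊕ J_3(6)

The characteristic polynomial is
  det(x·I − A) = x^5 - 28*x^4 + 313*x^3 - 1746*x^2 + 4860*x - 5400 = (x - 6)^3*(x - 5)^2

Eigenvalues and multiplicities (the geometric multiplicity of λ is n − rank(A − λI), which equals the number of Jordan blocks for λ):
  λ = 5: algebraic multiplicity = 2, geometric multiplicity = 2
  λ = 6: algebraic multiplicity = 3, geometric multiplicity = 1

Determining the block sizes for each eigenvalue:
  λ = 5: gm = am = 2, so every block has size 1 → block sizes [1, 1]
  λ = 6: one block (gm = 1), so the single block has size am = 3 → block sizes [3]

Assembling the blocks gives a Jordan form
J =
  [5, 0, 0, 0, 0]
  [0, 5, 0, 0, 0]
  [0, 0, 6, 1, 0]
  [0, 0, 0, 6, 1]
  [0, 0, 0, 0, 6]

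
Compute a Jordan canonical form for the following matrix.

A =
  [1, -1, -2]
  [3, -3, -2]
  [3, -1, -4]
J_2(-2) ⊕ J_1(-2)

The characteristic polynomial is
  det(x·I − A) = x^3 + 6*x^2 + 12*x + 8 = (x + 2)^3

Eigenvalues and multiplicities (the geometric multiplicity of λ is n − rank(A − λI), which equals the number of Jordan blocks for λ):
  λ = -2: algebraic multiplicity = 3, geometric multiplicity = 2

Determining the block sizes for each eigenvalue:
  λ = -2: 2 blocks summing to 3 forces exactly one block of size 2 and the rest size 1 → block sizes [2, 1]

Assembling the blocks gives a Jordan form
J =
  [-2,  1,  0]
  [ 0, -2,  0]
  [ 0,  0, -2]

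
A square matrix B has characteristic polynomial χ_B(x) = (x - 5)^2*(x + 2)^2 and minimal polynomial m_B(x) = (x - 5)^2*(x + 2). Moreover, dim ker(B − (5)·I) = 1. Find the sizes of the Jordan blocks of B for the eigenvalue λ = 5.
Block sizes for λ = 5: [2]

Step 1 — from the characteristic polynomial, algebraic multiplicity of λ = 5 is 2. From dim ker(B − (5)·I) = 1, there are exactly 1 Jordan blocks for λ = 5.
Step 2 — from the minimal polynomial, the factor (x − 5)^2 tells us the largest block for λ = 5 has size 2.
Step 3 — with total size 2, 1 blocks, and largest block 2, the block sizes (in nonincreasing order) are [2].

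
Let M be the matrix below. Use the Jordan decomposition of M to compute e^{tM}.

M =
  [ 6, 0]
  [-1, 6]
e^{tM} =
  [exp(6*t), 0]
  [-t*exp(6*t), exp(6*t)]

Strategy: write M = P · J · P⁻¹ where J is a Jordan canonical form, so e^{tM} = P · e^{tJ} · P⁻¹, and e^{tJ} can be computed block-by-block.

M has Jordan form
J =
  [6, 1]
  [0, 6]
(up to reordering of blocks).

Per-block formulas:
  For a 2×2 Jordan block J_2(6): exp(t · J_2(6)) = e^(6t)·(I + t·N), where N is the 2×2 nilpotent shift.

After assembling e^{tJ} and conjugating by P, we get:

e^{tM} =
  [exp(6*t), 0]
  [-t*exp(6*t), exp(6*t)]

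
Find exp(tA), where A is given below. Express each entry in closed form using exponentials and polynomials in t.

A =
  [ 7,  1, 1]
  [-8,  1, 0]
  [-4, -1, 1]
e^{tA} =
  [2*t^2*exp(3*t) + 4*t*exp(3*t) + exp(3*t), t^2*exp(3*t)/2 + t*exp(3*t), t^2*exp(3*t) + t*exp(3*t)]
  [-8*t^2*exp(3*t) - 8*t*exp(3*t), -2*t^2*exp(3*t) - 2*t*exp(3*t) + exp(3*t), -4*t^2*exp(3*t)]
  [-4*t*exp(3*t), -t*exp(3*t), -2*t*exp(3*t) + exp(3*t)]

Strategy: write A = P · J · P⁻¹ where J is a Jordan canonical form, so e^{tA} = P · e^{tJ} · P⁻¹, and e^{tJ} can be computed block-by-block.

A has Jordan form
J =
  [3, 1, 0]
  [0, 3, 1]
  [0, 0, 3]
(up to reordering of blocks).

Per-block formulas:
  For a 3×3 Jordan block J_3(3): exp(t · J_3(3)) = e^(3t)·(I + t·N + (t^2/2)·N^2), where N is the 3×3 nilpotent shift.

After assembling e^{tJ} and conjugating by P, we get:

e^{tA} =
  [2*t^2*exp(3*t) + 4*t*exp(3*t) + exp(3*t), t^2*exp(3*t)/2 + t*exp(3*t), t^2*exp(3*t) + t*exp(3*t)]
  [-8*t^2*exp(3*t) - 8*t*exp(3*t), -2*t^2*exp(3*t) - 2*t*exp(3*t) + exp(3*t), -4*t^2*exp(3*t)]
  [-4*t*exp(3*t), -t*exp(3*t), -2*t*exp(3*t) + exp(3*t)]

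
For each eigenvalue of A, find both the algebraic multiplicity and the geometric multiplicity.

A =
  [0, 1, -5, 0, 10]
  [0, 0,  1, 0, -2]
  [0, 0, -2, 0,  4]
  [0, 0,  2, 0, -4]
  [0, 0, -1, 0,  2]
λ = 0: alg = 5, geom = 3

Step 1 — factor the characteristic polynomial to read off the algebraic multiplicities:
  χ_A(x) = x^5

Step 2 — compute geometric multiplicities via the rank-nullity identity g(λ) = n − rank(A − λI):
  rank(A − (0)·I) = 2, so dim ker(A − (0)·I) = n − 2 = 3

Summary:
  λ = 0: algebraic multiplicity = 5, geometric multiplicity = 3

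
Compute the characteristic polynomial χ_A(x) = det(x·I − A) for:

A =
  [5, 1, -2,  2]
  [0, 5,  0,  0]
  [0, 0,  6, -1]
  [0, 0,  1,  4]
x^4 - 20*x^3 + 150*x^2 - 500*x + 625

Expanding det(x·I − A) (e.g. by cofactor expansion or by noting that A is similar to its Jordan form J, which has the same characteristic polynomial as A) gives
  χ_A(x) = x^4 - 20*x^3 + 150*x^2 - 500*x + 625
which factors as (x - 5)^4. The eigenvalues (with algebraic multiplicities) are λ = 5 with multiplicity 4.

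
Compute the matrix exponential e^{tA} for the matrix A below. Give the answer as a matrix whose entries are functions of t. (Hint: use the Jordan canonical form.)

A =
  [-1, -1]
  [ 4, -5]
e^{tA} =
  [2*t*exp(-3*t) + exp(-3*t), -t*exp(-3*t)]
  [4*t*exp(-3*t), -2*t*exp(-3*t) + exp(-3*t)]

Strategy: write A = P · J · P⁻¹ where J is a Jordan canonical form, so e^{tA} = P · e^{tJ} · P⁻¹, and e^{tJ} can be computed block-by-block.

A has Jordan form
J =
  [-3,  1]
  [ 0, -3]
(up to reordering of blocks).

Per-block formulas:
  For a 2×2 Jordan block J_2(-3): exp(t · J_2(-3)) = e^(-3t)·(I + t·N), where N is the 2×2 nilpotent shift.

After assembling e^{tJ} and conjugating by P, we get:

e^{tA} =
  [2*t*exp(-3*t) + exp(-3*t), -t*exp(-3*t)]
  [4*t*exp(-3*t), -2*t*exp(-3*t) + exp(-3*t)]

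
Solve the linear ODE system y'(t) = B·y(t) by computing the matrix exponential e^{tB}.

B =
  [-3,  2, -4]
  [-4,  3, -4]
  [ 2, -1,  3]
e^{tB} =
  [-4*t*exp(t) + exp(t), 2*t*exp(t), -4*t*exp(t)]
  [-4*t*exp(t), 2*t*exp(t) + exp(t), -4*t*exp(t)]
  [2*t*exp(t), -t*exp(t), 2*t*exp(t) + exp(t)]

Strategy: write B = P · J · P⁻¹ where J is a Jordan canonical form, so e^{tB} = P · e^{tJ} · P⁻¹, and e^{tJ} can be computed block-by-block.

B has Jordan form
J =
  [1, 1, 0]
  [0, 1, 0]
  [0, 0, 1]
(up to reordering of blocks).

Per-block formulas:
  For a 2×2 Jordan block J_2(1): exp(t · J_2(1)) = e^(1t)·(I + t·N), where N is the 2×2 nilpotent shift.
  For a 1×1 block at λ = 1: exp(t · [1]) = [e^(1t)].

After assembling e^{tJ} and conjugating by P, we get:

e^{tB} =
  [-4*t*exp(t) + exp(t), 2*t*exp(t), -4*t*exp(t)]
  [-4*t*exp(t), 2*t*exp(t) + exp(t), -4*t*exp(t)]
  [2*t*exp(t), -t*exp(t), 2*t*exp(t) + exp(t)]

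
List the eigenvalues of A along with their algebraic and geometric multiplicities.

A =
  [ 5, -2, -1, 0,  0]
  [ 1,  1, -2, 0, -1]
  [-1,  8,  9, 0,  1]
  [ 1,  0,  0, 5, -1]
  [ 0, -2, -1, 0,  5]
λ = 5: alg = 5, geom = 3

Step 1 — factor the characteristic polynomial to read off the algebraic multiplicities:
  χ_A(x) = (x - 5)^5

Step 2 — compute geometric multiplicities via the rank-nullity identity g(λ) = n − rank(A − λI):
  rank(A − (5)·I) = 2, so dim ker(A − (5)·I) = n − 2 = 3

Summary:
  λ = 5: algebraic multiplicity = 5, geometric multiplicity = 3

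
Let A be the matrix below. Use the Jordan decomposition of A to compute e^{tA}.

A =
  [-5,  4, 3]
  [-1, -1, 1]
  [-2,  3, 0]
e^{tA} =
  [-t^2*exp(-2*t)/2 - 3*t*exp(-2*t) + exp(-2*t), t^2*exp(-2*t)/2 + 4*t*exp(-2*t), t^2*exp(-2*t)/2 + 3*t*exp(-2*t)]
  [-t*exp(-2*t), t*exp(-2*t) + exp(-2*t), t*exp(-2*t)]
  [-t^2*exp(-2*t)/2 - 2*t*exp(-2*t), t^2*exp(-2*t)/2 + 3*t*exp(-2*t), t^2*exp(-2*t)/2 + 2*t*exp(-2*t) + exp(-2*t)]

Strategy: write A = P · J · P⁻¹ where J is a Jordan canonical form, so e^{tA} = P · e^{tJ} · P⁻¹, and e^{tJ} can be computed block-by-block.

A has Jordan form
J =
  [-2,  1,  0]
  [ 0, -2,  1]
  [ 0,  0, -2]
(up to reordering of blocks).

Per-block formulas:
  For a 3×3 Jordan block J_3(-2): exp(t · J_3(-2)) = e^(-2t)·(I + t·N + (t^2/2)·N^2), where N is the 3×3 nilpotent shift.

After assembling e^{tJ} and conjugating by P, we get:

e^{tA} =
  [-t^2*exp(-2*t)/2 - 3*t*exp(-2*t) + exp(-2*t), t^2*exp(-2*t)/2 + 4*t*exp(-2*t), t^2*exp(-2*t)/2 + 3*t*exp(-2*t)]
  [-t*exp(-2*t), t*exp(-2*t) + exp(-2*t), t*exp(-2*t)]
  [-t^2*exp(-2*t)/2 - 2*t*exp(-2*t), t^2*exp(-2*t)/2 + 3*t*exp(-2*t), t^2*exp(-2*t)/2 + 2*t*exp(-2*t) + exp(-2*t)]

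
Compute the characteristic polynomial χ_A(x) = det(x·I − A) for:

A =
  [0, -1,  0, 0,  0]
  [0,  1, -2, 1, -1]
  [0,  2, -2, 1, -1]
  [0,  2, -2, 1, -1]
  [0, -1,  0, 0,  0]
x^5

Expanding det(x·I − A) (e.g. by cofactor expansion or by noting that A is similar to its Jordan form J, which has the same characteristic polynomial as A) gives
  χ_A(x) = x^5
which factors as x^5. The eigenvalues (with algebraic multiplicities) are λ = 0 with multiplicity 5.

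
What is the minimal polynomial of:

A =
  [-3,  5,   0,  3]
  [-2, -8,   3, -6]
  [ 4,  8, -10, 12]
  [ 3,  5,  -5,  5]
x^2 + 8*x + 16

The characteristic polynomial is χ_A(x) = (x + 4)^4, so the eigenvalues are known. The minimal polynomial is
  m_A(x) = Π_λ (x − λ)^{k_λ}
where k_λ is the size of the *largest* Jordan block for λ (equivalently, the smallest k with (A − λI)^k v = 0 for every generalised eigenvector v of λ).

  λ = -4: largest Jordan block has size 2, contributing (x + 4)^2

So m_A(x) = (x + 4)^2 = x^2 + 8*x + 16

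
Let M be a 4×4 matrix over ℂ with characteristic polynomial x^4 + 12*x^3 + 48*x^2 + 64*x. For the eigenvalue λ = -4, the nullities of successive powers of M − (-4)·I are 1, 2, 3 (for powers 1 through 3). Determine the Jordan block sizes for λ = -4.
Block sizes for λ = -4: [3]

From the dimensions of kernels of powers, the number of Jordan blocks of size at least j is d_j − d_{j−1} where d_j = dim ker(N^j) (with d_0 = 0). Computing the differences gives [1, 1, 1].
The number of blocks of size exactly k is (#blocks of size ≥ k) − (#blocks of size ≥ k + 1), so the partition is: 1 block(s) of size 3.
In nonincreasing order the block sizes are [3].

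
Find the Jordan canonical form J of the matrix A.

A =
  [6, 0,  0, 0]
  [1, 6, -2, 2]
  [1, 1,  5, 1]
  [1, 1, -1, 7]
J_3(6) ⊕ J_1(6)

The characteristic polynomial is
  det(x·I − A) = x^4 - 24*x^3 + 216*x^2 - 864*x + 1296 = (x - 6)^4

Eigenvalues and multiplicities (the geometric multiplicity of λ is n − rank(A − λI), which equals the number of Jordan blocks for λ):
  λ = 6: algebraic multiplicity = 4, geometric multiplicity = 2

Determining the block sizes for each eigenvalue:
  λ = 6: with am = 4 and gm = 2, the partition is not yet determined (e.g. several partitions of 4 into 2 parts exist). Let N = A − (6)·I. Computing rank(N^1) = 2, rank(N^2) = 1, rank(N^3) = 0; the number of blocks of size ≥ j is rank(N^{j−1}) − rank(N^j), giving [2, 1, 1]. So we have 1 block(s) of size 3, 1 block(s) of size 1 → block sizes [3, 1]

Assembling the blocks gives a Jordan form
J =
  [6, 1, 0, 0]
  [0, 6, 1, 0]
  [0, 0, 6, 0]
  [0, 0, 0, 6]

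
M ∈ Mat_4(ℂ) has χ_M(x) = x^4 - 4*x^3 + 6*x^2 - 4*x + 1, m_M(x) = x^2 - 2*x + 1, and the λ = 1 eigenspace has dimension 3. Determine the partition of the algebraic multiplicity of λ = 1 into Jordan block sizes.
Block sizes for λ = 1: [2, 1, 1]

Step 1 — from the characteristic polynomial, algebraic multiplicity of λ = 1 is 4. From dim ker(M − (1)·I) = 3, there are exactly 3 Jordan blocks for λ = 1.
Step 2 — from the minimal polynomial, the factor (x − 1)^2 tells us the largest block for λ = 1 has size 2.
Step 3 — with total size 4, 3 blocks, and largest block 2, the block sizes (in nonincreasing order) are [2, 1, 1].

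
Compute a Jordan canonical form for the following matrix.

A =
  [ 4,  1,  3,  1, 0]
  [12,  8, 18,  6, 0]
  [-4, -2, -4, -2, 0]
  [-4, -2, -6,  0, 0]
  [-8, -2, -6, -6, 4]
J_2(2) ⊕ J_1(2) ⊕ J_1(2) ⊕ J_1(4)

The characteristic polynomial is
  det(x·I − A) = x^5 - 12*x^4 + 56*x^3 - 128*x^2 + 144*x - 64 = (x - 4)*(x - 2)^4

Eigenvalues and multiplicities (the geometric multiplicity of λ is n − rank(A − λI), which equals the number of Jordan blocks for λ):
  λ = 2: algebraic multiplicity = 4, geometric multiplicity = 3
  λ = 4: algebraic multiplicity = 1, geometric multiplicity = 1

Determining the block sizes for each eigenvalue:
  λ = 2: 3 blocks summing to 4 forces exactly one block of size 2 and the rest size 1 → block sizes [2, 1, 1]
  λ = 4: one block (gm = 1), so the single block has size am = 1 → block sizes [1]

Assembling the blocks gives a Jordan form
J =
  [2, 1, 0, 0, 0]
  [0, 2, 0, 0, 0]
  [0, 0, 2, 0, 0]
  [0, 0, 0, 2, 0]
  [0, 0, 0, 0, 4]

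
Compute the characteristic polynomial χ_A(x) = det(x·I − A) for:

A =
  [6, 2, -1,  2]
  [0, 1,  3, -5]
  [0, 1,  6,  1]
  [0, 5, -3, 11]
x^4 - 24*x^3 + 216*x^2 - 864*x + 1296

Expanding det(x·I − A) (e.g. by cofactor expansion or by noting that A is similar to its Jordan form J, which has the same characteristic polynomial as A) gives
  χ_A(x) = x^4 - 24*x^3 + 216*x^2 - 864*x + 1296
which factors as (x - 6)^4. The eigenvalues (with algebraic multiplicities) are λ = 6 with multiplicity 4.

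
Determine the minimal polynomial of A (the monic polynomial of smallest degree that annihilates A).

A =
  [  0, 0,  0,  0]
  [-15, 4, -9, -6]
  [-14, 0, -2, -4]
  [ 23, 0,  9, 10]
x^3 - 8*x^2 + 16*x

The characteristic polynomial is χ_A(x) = x*(x - 4)^3, so the eigenvalues are known. The minimal polynomial is
  m_A(x) = Π_λ (x − λ)^{k_λ}
where k_λ is the size of the *largest* Jordan block for λ (equivalently, the smallest k with (A − λI)^k v = 0 for every generalised eigenvector v of λ).

  λ = 0: largest Jordan block has size 1, contributing (x − 0)
  λ = 4: largest Jordan block has size 2, contributing (x − 4)^2

So m_A(x) = x*(x - 4)^2 = x^3 - 8*x^2 + 16*x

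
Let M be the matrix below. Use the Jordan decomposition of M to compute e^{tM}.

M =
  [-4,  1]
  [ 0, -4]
e^{tM} =
  [exp(-4*t), t*exp(-4*t)]
  [0, exp(-4*t)]

Strategy: write M = P · J · P⁻¹ where J is a Jordan canonical form, so e^{tM} = P · e^{tJ} · P⁻¹, and e^{tJ} can be computed block-by-block.

M has Jordan form
J =
  [-4,  1]
  [ 0, -4]
(up to reordering of blocks).

Per-block formulas:
  For a 2×2 Jordan block J_2(-4): exp(t · J_2(-4)) = e^(-4t)·(I + t·N), where N is the 2×2 nilpotent shift.

After assembling e^{tJ} and conjugating by P, we get:

e^{tM} =
  [exp(-4*t), t*exp(-4*t)]
  [0, exp(-4*t)]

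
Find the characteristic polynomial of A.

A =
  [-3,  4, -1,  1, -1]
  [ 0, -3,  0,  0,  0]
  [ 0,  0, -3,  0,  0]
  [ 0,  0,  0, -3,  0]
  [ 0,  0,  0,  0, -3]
x^5 + 15*x^4 + 90*x^3 + 270*x^2 + 405*x + 243

Expanding det(x·I − A) (e.g. by cofactor expansion or by noting that A is similar to its Jordan form J, which has the same characteristic polynomial as A) gives
  χ_A(x) = x^5 + 15*x^4 + 90*x^3 + 270*x^2 + 405*x + 243
which factors as (x + 3)^5. The eigenvalues (with algebraic multiplicities) are λ = -3 with multiplicity 5.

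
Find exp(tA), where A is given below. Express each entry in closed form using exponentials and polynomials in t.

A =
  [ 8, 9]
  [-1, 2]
e^{tA} =
  [3*t*exp(5*t) + exp(5*t), 9*t*exp(5*t)]
  [-t*exp(5*t), -3*t*exp(5*t) + exp(5*t)]

Strategy: write A = P · J · P⁻¹ where J is a Jordan canonical form, so e^{tA} = P · e^{tJ} · P⁻¹, and e^{tJ} can be computed block-by-block.

A has Jordan form
J =
  [5, 1]
  [0, 5]
(up to reordering of blocks).

Per-block formulas:
  For a 2×2 Jordan block J_2(5): exp(t · J_2(5)) = e^(5t)·(I + t·N), where N is the 2×2 nilpotent shift.

After assembling e^{tJ} and conjugating by P, we get:

e^{tA} =
  [3*t*exp(5*t) + exp(5*t), 9*t*exp(5*t)]
  [-t*exp(5*t), -3*t*exp(5*t) + exp(5*t)]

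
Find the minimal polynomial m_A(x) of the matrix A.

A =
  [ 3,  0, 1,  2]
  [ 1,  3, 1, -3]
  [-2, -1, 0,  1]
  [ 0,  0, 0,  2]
x^3 - 6*x^2 + 12*x - 8

The characteristic polynomial is χ_A(x) = (x - 2)^4, so the eigenvalues are known. The minimal polynomial is
  m_A(x) = Π_λ (x − λ)^{k_λ}
where k_λ is the size of the *largest* Jordan block for λ (equivalently, the smallest k with (A − λI)^k v = 0 for every generalised eigenvector v of λ).

  λ = 2: largest Jordan block has size 3, contributing (x − 2)^3

So m_A(x) = (x - 2)^3 = x^3 - 6*x^2 + 12*x - 8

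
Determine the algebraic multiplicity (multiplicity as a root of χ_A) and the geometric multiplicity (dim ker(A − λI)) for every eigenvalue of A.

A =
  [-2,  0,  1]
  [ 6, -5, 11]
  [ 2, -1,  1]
λ = -2: alg = 3, geom = 1

Step 1 — factor the characteristic polynomial to read off the algebraic multiplicities:
  χ_A(x) = (x + 2)^3

Step 2 — compute geometric multiplicities via the rank-nullity identity g(λ) = n − rank(A − λI):
  rank(A − (-2)·I) = 2, so dim ker(A − (-2)·I) = n − 2 = 1

Summary:
  λ = -2: algebraic multiplicity = 3, geometric multiplicity = 1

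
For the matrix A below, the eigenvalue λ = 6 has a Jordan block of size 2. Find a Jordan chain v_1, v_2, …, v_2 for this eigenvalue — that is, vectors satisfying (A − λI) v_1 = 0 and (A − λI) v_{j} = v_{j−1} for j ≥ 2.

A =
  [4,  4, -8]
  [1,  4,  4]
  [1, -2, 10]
A Jordan chain for λ = 6 of length 2:
v_1 = (-2, 1, 1)ᵀ
v_2 = (1, 0, 0)ᵀ

Let N = A − (6)·I. We want v_2 with N^2 v_2 = 0 but N^1 v_2 ≠ 0; then v_{j-1} := N · v_j for j = 2, …, 2.

Pick v_2 = (1, 0, 0)ᵀ.
Then v_1 = N · v_2 = (-2, 1, 1)ᵀ.

Sanity check: (A − (6)·I) v_1 = (0, 0, 0)ᵀ = 0. ✓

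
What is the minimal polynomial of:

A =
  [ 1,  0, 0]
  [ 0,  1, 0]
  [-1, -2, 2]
x^2 - 3*x + 2

The characteristic polynomial is χ_A(x) = (x - 2)*(x - 1)^2, so the eigenvalues are known. The minimal polynomial is
  m_A(x) = Π_λ (x − λ)^{k_λ}
where k_λ is the size of the *largest* Jordan block for λ (equivalently, the smallest k with (A − λI)^k v = 0 for every generalised eigenvector v of λ).

  λ = 1: largest Jordan block has size 1, contributing (x − 1)
  λ = 2: largest Jordan block has size 1, contributing (x − 2)

So m_A(x) = (x - 2)*(x - 1) = x^2 - 3*x + 2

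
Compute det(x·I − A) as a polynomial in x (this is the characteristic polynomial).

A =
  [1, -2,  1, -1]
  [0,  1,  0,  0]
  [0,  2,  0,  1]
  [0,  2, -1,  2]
x^4 - 4*x^3 + 6*x^2 - 4*x + 1

Expanding det(x·I − A) (e.g. by cofactor expansion or by noting that A is similar to its Jordan form J, which has the same characteristic polynomial as A) gives
  χ_A(x) = x^4 - 4*x^3 + 6*x^2 - 4*x + 1
which factors as (x - 1)^4. The eigenvalues (with algebraic multiplicities) are λ = 1 with multiplicity 4.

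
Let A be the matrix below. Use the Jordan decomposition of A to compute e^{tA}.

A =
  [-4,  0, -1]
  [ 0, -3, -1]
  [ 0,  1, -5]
e^{tA} =
  [exp(-4*t), -t^2*exp(-4*t)/2, t^2*exp(-4*t)/2 - t*exp(-4*t)]
  [0, t*exp(-4*t) + exp(-4*t), -t*exp(-4*t)]
  [0, t*exp(-4*t), -t*exp(-4*t) + exp(-4*t)]

Strategy: write A = P · J · P⁻¹ where J is a Jordan canonical form, so e^{tA} = P · e^{tJ} · P⁻¹, and e^{tJ} can be computed block-by-block.

A has Jordan form
J =
  [-4,  1,  0]
  [ 0, -4,  1]
  [ 0,  0, -4]
(up to reordering of blocks).

Per-block formulas:
  For a 3×3 Jordan block J_3(-4): exp(t · J_3(-4)) = e^(-4t)·(I + t·N + (t^2/2)·N^2), where N is the 3×3 nilpotent shift.

After assembling e^{tJ} and conjugating by P, we get:

e^{tA} =
  [exp(-4*t), -t^2*exp(-4*t)/2, t^2*exp(-4*t)/2 - t*exp(-4*t)]
  [0, t*exp(-4*t) + exp(-4*t), -t*exp(-4*t)]
  [0, t*exp(-4*t), -t*exp(-4*t) + exp(-4*t)]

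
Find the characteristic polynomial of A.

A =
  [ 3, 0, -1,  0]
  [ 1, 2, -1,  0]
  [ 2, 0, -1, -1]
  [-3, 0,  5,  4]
x^4 - 8*x^3 + 24*x^2 - 32*x + 16

Expanding det(x·I − A) (e.g. by cofactor expansion or by noting that A is similar to its Jordan form J, which has the same characteristic polynomial as A) gives
  χ_A(x) = x^4 - 8*x^3 + 24*x^2 - 32*x + 16
which factors as (x - 2)^4. The eigenvalues (with algebraic multiplicities) are λ = 2 with multiplicity 4.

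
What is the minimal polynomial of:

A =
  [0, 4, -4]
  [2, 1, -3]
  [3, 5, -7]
x^3 + 6*x^2 + 12*x + 8

The characteristic polynomial is χ_A(x) = (x + 2)^3, so the eigenvalues are known. The minimal polynomial is
  m_A(x) = Π_λ (x − λ)^{k_λ}
where k_λ is the size of the *largest* Jordan block for λ (equivalently, the smallest k with (A − λI)^k v = 0 for every generalised eigenvector v of λ).

  λ = -2: largest Jordan block has size 3, contributing (x + 2)^3

So m_A(x) = (x + 2)^3 = x^3 + 6*x^2 + 12*x + 8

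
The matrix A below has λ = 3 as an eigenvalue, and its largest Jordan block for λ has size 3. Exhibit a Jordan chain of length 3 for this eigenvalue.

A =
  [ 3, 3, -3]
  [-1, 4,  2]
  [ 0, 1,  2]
A Jordan chain for λ = 3 of length 3:
v_1 = (-3, -1, -1)ᵀ
v_2 = (0, -1, 0)ᵀ
v_3 = (1, 0, 0)ᵀ

Let N = A − (3)·I. We want v_3 with N^3 v_3 = 0 but N^2 v_3 ≠ 0; then v_{j-1} := N · v_j for j = 3, …, 2.

Pick v_3 = (1, 0, 0)ᵀ.
Then v_2 = N · v_3 = (0, -1, 0)ᵀ.
Then v_1 = N · v_2 = (-3, -1, -1)ᵀ.

Sanity check: (A − (3)·I) v_1 = (0, 0, 0)ᵀ = 0. ✓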